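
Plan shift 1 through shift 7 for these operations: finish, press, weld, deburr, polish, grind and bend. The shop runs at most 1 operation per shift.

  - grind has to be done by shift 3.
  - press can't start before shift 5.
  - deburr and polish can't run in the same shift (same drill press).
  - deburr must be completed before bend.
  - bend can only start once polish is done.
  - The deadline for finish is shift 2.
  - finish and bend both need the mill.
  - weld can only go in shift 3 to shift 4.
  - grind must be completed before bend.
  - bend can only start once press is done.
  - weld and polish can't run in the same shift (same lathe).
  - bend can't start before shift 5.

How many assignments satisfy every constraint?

Splitting on finish: it can be shift 1 (12), shift 2 (12). Listing each branch's schedules as (press, weld, deburr, polish, grind, bend) by shift number:
finish=shift 1: (5,3,4,6,2,7) (5,3,6,4,2,7) (5,4,2,6,3,7) (5,4,3,6,2,7) (5,4,6,2,3,7) (5,4,6,3,2,7) (6,3,4,5,2,7) (6,3,5,4,2,7) (6,4,2,5,3,7) (6,4,3,5,2,7) (6,4,5,2,3,7) (6,4,5,3,2,7) — 12.
finish=shift 2: (5,3,4,6,1,7) (5,3,6,4,1,7) (5,4,1,6,3,7) (5,4,3,6,1,7) (5,4,6,1,3,7) (5,4,6,3,1,7) (6,3,4,5,1,7) (6,3,5,4,1,7) (6,4,1,5,3,7) (6,4,3,5,1,7) (6,4,5,1,3,7) (6,4,5,3,1,7) — 12.
Summing: 12 + 12 = 24.

24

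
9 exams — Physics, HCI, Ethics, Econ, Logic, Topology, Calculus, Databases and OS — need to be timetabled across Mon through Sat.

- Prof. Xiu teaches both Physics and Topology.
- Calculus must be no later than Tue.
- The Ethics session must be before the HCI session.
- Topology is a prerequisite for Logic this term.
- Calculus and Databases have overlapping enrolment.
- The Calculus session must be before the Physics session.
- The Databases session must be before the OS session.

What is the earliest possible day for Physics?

Precedence pushes Physics to at least Tue.
Physics at Tue is achievable: Calculus in Mon, Physics in Tue, Databases in Tue, Logic in Tue, Topology in Mon, HCI in Tue, OS in Wed, Econ in Mon, Ethics in Mon.

Tue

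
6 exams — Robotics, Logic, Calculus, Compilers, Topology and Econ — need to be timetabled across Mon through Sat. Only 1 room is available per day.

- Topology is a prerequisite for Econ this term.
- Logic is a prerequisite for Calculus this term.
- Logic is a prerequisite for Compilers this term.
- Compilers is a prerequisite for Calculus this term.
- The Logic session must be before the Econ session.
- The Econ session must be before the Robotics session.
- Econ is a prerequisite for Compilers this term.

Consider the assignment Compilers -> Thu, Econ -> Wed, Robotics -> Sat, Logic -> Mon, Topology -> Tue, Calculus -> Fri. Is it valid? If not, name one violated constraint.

Yes, all constraints hold

The Econ session must be before the Robotics session — holds.
The Logic session must be before the Econ session — holds.
Topology is a prerequisite for Econ this term — holds.
Compilers is a prerequisite for Calculus this term — holds.
Logic is a prerequisite for Compilers this term — holds.
Logic is a prerequisite for Calculus this term — holds.
Only 1 room is available per day — holds.
Econ is a prerequisite for Compilers this term — holds.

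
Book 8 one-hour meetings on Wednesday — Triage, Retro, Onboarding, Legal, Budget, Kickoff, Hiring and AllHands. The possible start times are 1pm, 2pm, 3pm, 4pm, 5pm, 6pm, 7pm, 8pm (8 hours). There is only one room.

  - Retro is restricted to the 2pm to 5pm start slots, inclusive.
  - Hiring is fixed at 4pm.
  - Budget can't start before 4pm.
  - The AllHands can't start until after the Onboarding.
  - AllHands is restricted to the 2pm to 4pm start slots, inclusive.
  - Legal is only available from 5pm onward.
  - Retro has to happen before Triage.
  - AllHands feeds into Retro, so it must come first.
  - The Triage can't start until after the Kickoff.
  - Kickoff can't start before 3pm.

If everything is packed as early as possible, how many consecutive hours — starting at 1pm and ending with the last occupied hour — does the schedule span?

8

The precedence chain requires at least 4 distinct hours.
With at most 1 per hour and 8 meetings, at least 8 hours are needed.
Legal can't be placed before 5pm — that is hour 5 counting from 1pm — so the schedule must run through at least 5 hours.
8 works (last occupied hour: 8pm): for example Onboarding in 1pm; Budget in 6pm; Retro in 3pm; Kickoff in 7pm; AllHands in 2pm; Legal in 5pm; Triage in 8pm; Hiring in 4pm.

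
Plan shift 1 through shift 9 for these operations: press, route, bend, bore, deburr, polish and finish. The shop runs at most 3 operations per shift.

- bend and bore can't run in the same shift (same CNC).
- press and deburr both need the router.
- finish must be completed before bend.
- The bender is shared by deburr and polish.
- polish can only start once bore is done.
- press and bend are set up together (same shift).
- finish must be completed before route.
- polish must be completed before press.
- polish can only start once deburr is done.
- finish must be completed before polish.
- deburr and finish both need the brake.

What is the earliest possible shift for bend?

Bend must be in the same shift as press, which can't be before shift 3, so bend is at least shift 3.
bend at shift 4 is achievable: route in shift 2, polish in shift 3, deburr in shift 2, bend in shift 4, finish in shift 1, bore in shift 1, press in shift 4.
Nothing earlier works — the conflict and capacity constraints rule out every shift before shift 4.

shift 4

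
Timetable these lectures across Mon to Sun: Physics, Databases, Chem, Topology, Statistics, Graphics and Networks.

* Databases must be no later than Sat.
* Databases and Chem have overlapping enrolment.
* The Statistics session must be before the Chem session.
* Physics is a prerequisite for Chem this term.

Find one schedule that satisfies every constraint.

Physics=Mon, Databases=Mon, Graphics=Mon, Topology=Mon, Chem=Tue, Statistics=Mon, Networks=Mon

Checking: Statistics(Mon) before Chem(Tue); Physics(Mon) before Chem(Tue); Databases(Mon) != Chem(Tue); Databases=Mon in [Mon,Sat].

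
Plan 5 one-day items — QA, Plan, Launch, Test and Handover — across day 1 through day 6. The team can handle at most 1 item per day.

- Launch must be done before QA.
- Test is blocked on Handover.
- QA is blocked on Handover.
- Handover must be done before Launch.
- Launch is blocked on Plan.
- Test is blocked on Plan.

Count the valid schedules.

Splitting on QA: it can be day 4 (4), day 5 (12), day 6 (20). Listing each branch's schedules as (Plan, Launch, Test, Handover) by day number:
QA=day 4: (1,3,5,2) (1,3,6,2) (2,3,5,1) (2,3,6,1) — 4.
QA=day 5: (1,3,4,2) (1,3,6,2) (1,4,3,2) (1,4,6,2) (1,4,6,3) (2,3,4,1) (2,3,6,1) (2,4,3,1) (2,4,6,1) (2,4,6,3) (3,4,6,1) (3,4,6,2) — 12.
QA=day 6: (1,3,4,2) (1,3,5,2) (1,4,3,2) (1,4,5,2) (1,4,5,3) (1,5,3,2) (1,5,4,2) (1,5,4,3) (2,3,4,1) (2,3,5,1) (2,4,3,1) (2,4,5,1) (2,4,5,3) (2,5,3,1) (2,5,4,1) (2,5,4,3) (3,4,5,1) (3,4,5,2) (3,5,4,1) (3,5,4,2) — 20.
Summing: 4 + 12 + 20 = 36.

36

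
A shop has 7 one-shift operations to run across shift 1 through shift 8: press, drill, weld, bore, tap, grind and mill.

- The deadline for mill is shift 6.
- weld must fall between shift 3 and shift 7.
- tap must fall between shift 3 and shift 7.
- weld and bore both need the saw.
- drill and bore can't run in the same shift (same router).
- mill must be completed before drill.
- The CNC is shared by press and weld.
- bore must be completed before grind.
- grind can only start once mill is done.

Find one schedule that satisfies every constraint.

bore=shift 1, grind=shift 2, mill=shift 1, tap=shift 3, press=shift 1, weld=shift 3, drill=shift 2

Checking: mill(shift 1) before drill(shift 2); mill(shift 1) before grind(shift 2); bore(shift 1) before grind(shift 2); drill(shift 2) != bore(shift 1); press(shift 1) != weld(shift 3); weld(shift 3) != bore(shift 1); weld=shift 3 in [shift 3,shift 7]; tap=shift 3 in [shift 3,shift 7]; mill=shift 1 in [shift 1,shift 6].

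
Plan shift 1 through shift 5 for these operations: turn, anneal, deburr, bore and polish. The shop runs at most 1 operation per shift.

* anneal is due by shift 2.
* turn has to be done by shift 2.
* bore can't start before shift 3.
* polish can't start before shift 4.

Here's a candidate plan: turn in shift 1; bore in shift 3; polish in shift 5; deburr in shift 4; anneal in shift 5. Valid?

anneal is due by shift 2 — violated.
polish can't start before shift 4 — holds.
The shop runs at most 1 operation per shift — violated.
bore can't start before shift 3 — holds.
turn has to be done by shift 2 — holds.

Invalid. anneal is due by shift 2.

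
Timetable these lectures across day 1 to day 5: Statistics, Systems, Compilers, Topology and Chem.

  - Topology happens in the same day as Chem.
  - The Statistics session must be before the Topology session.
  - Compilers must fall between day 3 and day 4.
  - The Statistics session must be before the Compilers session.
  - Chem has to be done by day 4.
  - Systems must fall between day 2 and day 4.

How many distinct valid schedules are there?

Splitting on Statistics: it can be day 1 (18), day 2 (12), day 3 (3). Listing each branch's schedules as (Systems, Compilers, Topology, Chem) by day number:
Statistics=day 1: (2,3,2,2) (2,3,3,3) (2,3,4,4) (2,4,2,2) (2,4,3,3) (2,4,4,4) (3,3,2,2) (3,3,3,3) (3,3,4,4) (3,4,2,2) (3,4,3,3) (3,4,4,4) (4,3,2,2) (4,3,3,3) (4,3,4,4) (4,4,2,2) (4,4,3,3) (4,4,4,4) — 18.
Statistics=day 2: (2,3,3,3) (2,3,4,4) (2,4,3,3) (2,4,4,4) (3,3,3,3) (3,3,4,4) (3,4,3,3) (3,4,4,4) (4,3,3,3) (4,3,4,4) (4,4,3,3) (4,4,4,4) — 12.
Statistics=day 3: (2,4,4,4) (3,4,4,4) (4,4,4,4) — 3.
Summing: 18 + 12 + 3 = 33.

33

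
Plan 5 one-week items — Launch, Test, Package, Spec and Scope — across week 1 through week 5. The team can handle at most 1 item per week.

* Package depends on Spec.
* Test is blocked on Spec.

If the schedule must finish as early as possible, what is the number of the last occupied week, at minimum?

The precedence chain requires at least 2 distinct weeks.
With at most 1 per week and 5 work items, at least 5 weeks are needed.
5 works (last occupied week: week 5): for example Test=week 2, Package=week 3, Scope=week 5, Spec=week 1, Launch=week 4.

5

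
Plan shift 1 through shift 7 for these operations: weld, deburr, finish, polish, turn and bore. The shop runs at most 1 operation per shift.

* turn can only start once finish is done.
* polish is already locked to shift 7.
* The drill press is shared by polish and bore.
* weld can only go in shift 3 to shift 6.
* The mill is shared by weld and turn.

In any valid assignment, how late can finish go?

shift 5

Downstream work caps finish at shift 6.
finish at shift 5 is achievable: weld=shift 3; finish=shift 5; turn=shift 6; bore=shift 2; polish=shift 7; deburr=shift 1.
Nothing later works — the conflict and capacity constraints rule out every shift after shift 5.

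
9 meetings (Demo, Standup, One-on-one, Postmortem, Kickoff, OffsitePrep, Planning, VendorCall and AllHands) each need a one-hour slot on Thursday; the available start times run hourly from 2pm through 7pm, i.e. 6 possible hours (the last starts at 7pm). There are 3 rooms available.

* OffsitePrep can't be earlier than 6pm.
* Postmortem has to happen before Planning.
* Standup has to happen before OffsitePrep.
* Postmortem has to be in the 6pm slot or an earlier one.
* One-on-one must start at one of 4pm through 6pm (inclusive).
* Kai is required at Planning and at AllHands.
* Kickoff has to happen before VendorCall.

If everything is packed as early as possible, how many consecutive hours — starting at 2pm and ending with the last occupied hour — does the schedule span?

The precedence chain requires at least 2 distinct hours.
With at most 3 per hour and 9 meetings, at least 3 hours are needed.
OffsitePrep can't be placed before 6pm — that is hour 5 counting from 2pm — so the schedule must run through at least 5 hours.
5 works (last occupied hour: 6pm): for example Kickoff=2pm, AllHands=4pm, One-on-one=4pm, Standup=2pm, VendorCall=3pm, OffsitePrep=6pm, Postmortem=2pm, Planning=3pm, Demo=3pm.

5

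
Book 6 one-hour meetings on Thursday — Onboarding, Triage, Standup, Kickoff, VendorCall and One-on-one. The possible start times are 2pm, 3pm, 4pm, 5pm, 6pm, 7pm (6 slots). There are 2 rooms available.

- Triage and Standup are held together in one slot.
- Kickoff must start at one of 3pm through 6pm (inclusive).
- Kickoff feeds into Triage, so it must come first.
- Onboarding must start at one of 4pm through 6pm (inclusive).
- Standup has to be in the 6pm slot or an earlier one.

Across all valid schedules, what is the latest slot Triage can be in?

6pm

Precedence pushes Triage to at least 4pm; Triage must be in the same slot as Standup, which can't be after 6pm, so Triage is at most 6pm.
Triage at 6pm is achievable: VendorCall in 2pm; Standup in 6pm; Onboarding in 4pm; Kickoff in 3pm; One-on-one in 2pm; Triage in 6pm.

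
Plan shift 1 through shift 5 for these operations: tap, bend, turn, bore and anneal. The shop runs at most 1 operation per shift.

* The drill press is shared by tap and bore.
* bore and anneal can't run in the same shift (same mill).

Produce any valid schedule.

turn=shift 3, bore=shift 4, tap=shift 1, anneal=shift 5, bend=shift 2

Checking: bore(shift 4) != anneal(shift 5); tap(shift 1) != bore(shift 4); max 1 per shift (cap 1).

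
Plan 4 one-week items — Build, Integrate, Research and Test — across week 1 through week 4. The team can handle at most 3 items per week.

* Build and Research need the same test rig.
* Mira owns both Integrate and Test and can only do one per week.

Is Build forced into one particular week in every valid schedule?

Build can be week 1 (e.g. Research -> week 2, Integrate -> week 1, Build -> week 1, Test -> week 2) or week 2 (e.g. Research=week 1, Integrate=week 1, Build=week 2, Test=week 2).

No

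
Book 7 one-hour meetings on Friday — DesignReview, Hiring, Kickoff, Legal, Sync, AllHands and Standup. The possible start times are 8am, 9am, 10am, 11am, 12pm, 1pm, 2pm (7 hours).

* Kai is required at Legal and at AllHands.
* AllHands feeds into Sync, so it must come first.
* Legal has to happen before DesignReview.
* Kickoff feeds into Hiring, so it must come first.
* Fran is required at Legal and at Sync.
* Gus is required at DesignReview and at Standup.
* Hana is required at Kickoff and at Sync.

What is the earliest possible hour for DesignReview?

9am

Precedence pushes DesignReview to at least 9am.
DesignReview at 9am is achievable: Kickoff=8am; DesignReview=9am; Sync=10am; Legal=8am; Standup=8am; Hiring=9am; AllHands=9am.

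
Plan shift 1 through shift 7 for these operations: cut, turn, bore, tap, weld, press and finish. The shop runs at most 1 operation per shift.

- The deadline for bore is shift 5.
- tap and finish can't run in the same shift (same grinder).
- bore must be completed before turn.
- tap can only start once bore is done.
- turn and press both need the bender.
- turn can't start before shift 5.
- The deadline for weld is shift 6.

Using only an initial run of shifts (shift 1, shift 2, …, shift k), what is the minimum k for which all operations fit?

The precedence chain requires at least 2 distinct shifts.
With at most 1 per shift and 7 operations, at least 7 shifts are needed.
turn can't be placed before shift 5, so the schedule must run through at least shift 5.
7 works (last occupied shift: shift 7): for example cut -> shift 4; press -> shift 6; turn -> shift 5; finish -> shift 7; bore -> shift 1; weld -> shift 2; tap -> shift 3.

7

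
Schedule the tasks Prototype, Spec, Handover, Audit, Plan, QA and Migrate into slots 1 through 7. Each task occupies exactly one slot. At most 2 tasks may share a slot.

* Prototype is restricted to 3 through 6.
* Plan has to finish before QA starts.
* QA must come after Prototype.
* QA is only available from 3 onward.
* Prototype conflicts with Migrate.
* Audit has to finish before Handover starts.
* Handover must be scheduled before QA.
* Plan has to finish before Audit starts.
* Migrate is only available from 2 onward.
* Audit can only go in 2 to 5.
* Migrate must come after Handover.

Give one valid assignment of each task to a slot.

Plan in 1; QA in 4; Migrate in 4; Handover in 3; Spec in 1; Prototype in 3; Audit in 2

Checking: Handover(3) before QA(4); Plan(1) before Audit(2); Audit(2) before Handover(3); Handover(3) before Migrate(4); Plan(1) before QA(4); Prototype(3) before QA(4); Prototype(3) != Migrate(4); Audit=2 in [2,5]; Migrate=4 in [2,7]; Prototype=3 in [3,6]; QA=4 in [3,7]; max 2 per slot (cap 2).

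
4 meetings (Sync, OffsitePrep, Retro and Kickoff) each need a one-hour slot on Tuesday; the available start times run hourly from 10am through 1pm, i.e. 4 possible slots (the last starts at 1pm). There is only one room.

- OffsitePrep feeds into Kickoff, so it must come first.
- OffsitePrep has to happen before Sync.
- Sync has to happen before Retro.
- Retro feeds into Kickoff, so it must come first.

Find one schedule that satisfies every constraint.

Retro -> 12pm, OffsitePrep -> 10am, Sync -> 11am, Kickoff -> 1pm

Checking: OffsitePrep(10am) before Kickoff(1pm); Retro(12pm) before Kickoff(1pm); Sync(11am) before Retro(12pm); OffsitePrep(10am) before Sync(11am); max 1 per slot (cap 1).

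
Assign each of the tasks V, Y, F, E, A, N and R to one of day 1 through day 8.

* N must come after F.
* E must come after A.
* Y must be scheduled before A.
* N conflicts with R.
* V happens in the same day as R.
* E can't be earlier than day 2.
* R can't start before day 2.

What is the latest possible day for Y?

Downstream work caps Y at day 6.
Y at day 6 is achievable: Y -> day 6, A -> day 7, F -> day 1, V -> day 2, E -> day 8, N -> day 3, R -> day 2.

day 6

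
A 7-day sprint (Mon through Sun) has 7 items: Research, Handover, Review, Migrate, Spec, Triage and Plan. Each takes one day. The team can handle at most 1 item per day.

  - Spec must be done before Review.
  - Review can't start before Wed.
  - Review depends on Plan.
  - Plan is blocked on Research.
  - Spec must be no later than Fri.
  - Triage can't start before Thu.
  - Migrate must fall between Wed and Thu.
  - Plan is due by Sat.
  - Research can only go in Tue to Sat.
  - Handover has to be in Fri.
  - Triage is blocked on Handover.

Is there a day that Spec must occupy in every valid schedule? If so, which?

Mon

Spec's own window allows nothing later than Fri.
So Spec is pinned to Mon.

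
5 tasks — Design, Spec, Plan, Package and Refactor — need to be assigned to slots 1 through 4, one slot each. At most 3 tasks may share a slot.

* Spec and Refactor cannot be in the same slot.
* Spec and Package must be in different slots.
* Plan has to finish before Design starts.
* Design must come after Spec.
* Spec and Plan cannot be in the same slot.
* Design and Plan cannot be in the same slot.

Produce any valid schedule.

Design -> 3, Plan -> 2, Package -> 2, Refactor -> 2, Spec -> 1

Checking: Spec(1) before Design(3); Plan(2) before Design(3); Spec(1) != Plan(2); Design(3) != Plan(2); Spec(1) != Refactor(2); Spec(1) != Package(2); max 3 per slot (cap 3).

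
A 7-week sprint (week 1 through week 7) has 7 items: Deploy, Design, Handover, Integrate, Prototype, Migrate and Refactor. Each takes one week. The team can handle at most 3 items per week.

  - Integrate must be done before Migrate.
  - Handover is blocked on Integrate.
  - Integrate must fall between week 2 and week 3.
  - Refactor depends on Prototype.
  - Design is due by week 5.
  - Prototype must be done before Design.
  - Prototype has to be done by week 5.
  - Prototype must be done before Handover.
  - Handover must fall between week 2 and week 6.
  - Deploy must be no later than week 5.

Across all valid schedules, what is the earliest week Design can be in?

week 2

Precedence pushes Design to at least week 2; Design's own window allows nothing later than week 5.
Design at week 2 is achievable: Refactor in week 2, Migrate in week 3, Prototype in week 1, Integrate in week 2, Design in week 2, Handover in week 3, Deploy in week 1.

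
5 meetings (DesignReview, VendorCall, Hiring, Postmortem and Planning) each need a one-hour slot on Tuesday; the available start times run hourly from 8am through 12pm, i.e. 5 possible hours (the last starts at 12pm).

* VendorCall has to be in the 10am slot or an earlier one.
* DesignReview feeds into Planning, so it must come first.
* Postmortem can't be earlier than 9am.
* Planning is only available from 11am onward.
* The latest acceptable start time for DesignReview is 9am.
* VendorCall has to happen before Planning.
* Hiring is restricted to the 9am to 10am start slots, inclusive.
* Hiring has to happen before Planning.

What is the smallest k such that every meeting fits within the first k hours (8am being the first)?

4

The precedence chain requires at least 2 distinct hours.
Planning can't be placed before 11am — that is hour 4 counting from 8am — so the schedule must run through at least 4 hours.
4 works (last occupied hour: 11am): for example DesignReview -> 8am; Planning -> 11am; Hiring -> 9am; Postmortem -> 9am; VendorCall -> 8am.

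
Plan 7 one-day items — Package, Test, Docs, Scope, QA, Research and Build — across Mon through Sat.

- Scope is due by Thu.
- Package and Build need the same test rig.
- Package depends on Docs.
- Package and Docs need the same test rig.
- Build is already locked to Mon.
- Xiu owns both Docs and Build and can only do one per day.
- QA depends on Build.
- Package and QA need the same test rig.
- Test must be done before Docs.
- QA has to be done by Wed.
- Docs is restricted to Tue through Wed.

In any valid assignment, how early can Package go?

Wed

Precedence pushes Package to at least Wed.
Package at Wed is achievable: QA in Tue, Package in Wed, Test in Mon, Docs in Tue, Scope in Mon, Build in Mon, Research in Mon.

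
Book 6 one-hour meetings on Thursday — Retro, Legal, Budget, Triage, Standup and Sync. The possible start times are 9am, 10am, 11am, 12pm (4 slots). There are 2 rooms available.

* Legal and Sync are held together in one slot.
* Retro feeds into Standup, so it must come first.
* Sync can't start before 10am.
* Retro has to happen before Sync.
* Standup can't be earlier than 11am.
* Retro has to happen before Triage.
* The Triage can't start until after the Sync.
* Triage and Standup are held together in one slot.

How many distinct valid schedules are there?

Splitting on Retro: it can be 9am (6), 10am (2). Listing each branch's schedules as (Legal, Budget, Triage, Standup, Sync):
Retro=9am: (10am,9am,11am,11am,10am) (10am,9am,12pm,12pm,10am) (10am,11am,12pm,12pm,10am) (10am,12pm,11am,11am,10am) (11am,9am,12pm,12pm,11am) (11am,10am,12pm,12pm,11am) — 6.
Retro=10am: (11am,9am,12pm,12pm,11am) (11am,10am,12pm,12pm,11am) — 2.
Summing: 6 + 2 = 8.

8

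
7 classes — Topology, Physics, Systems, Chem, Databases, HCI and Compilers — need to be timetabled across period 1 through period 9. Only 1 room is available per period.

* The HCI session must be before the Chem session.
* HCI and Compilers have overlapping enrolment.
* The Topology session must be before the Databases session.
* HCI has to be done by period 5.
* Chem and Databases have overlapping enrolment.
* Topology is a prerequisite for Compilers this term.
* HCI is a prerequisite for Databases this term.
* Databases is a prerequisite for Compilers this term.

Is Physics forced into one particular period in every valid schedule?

No

Physics can be period 1 (e.g. HCI in period 2; Chem in period 6; Topology in period 3; Physics in period 1; Databases in period 4; Compilers in period 5; Systems in period 7) or period 2 (e.g. Databases in period 4; Topology in period 3; HCI in period 1; Compilers in period 5; Chem in period 6; Physics in period 2; Systems in period 7).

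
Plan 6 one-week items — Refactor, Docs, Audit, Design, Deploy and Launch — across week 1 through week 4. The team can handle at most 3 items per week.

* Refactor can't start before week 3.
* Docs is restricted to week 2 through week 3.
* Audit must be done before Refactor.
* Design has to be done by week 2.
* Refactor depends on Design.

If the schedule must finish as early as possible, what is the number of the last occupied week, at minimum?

The precedence chain requires at least 2 distinct weeks.
With at most 3 per week and 6 tasks, at least 2 weeks are needed.
Refactor can't be placed before week 3, so the schedule must run through at least week 3.
3 works (last occupied week: week 3): for example Design in week 1, Deploy in week 1, Docs in week 2, Audit in week 1, Refactor in week 3, Launch in week 2.

3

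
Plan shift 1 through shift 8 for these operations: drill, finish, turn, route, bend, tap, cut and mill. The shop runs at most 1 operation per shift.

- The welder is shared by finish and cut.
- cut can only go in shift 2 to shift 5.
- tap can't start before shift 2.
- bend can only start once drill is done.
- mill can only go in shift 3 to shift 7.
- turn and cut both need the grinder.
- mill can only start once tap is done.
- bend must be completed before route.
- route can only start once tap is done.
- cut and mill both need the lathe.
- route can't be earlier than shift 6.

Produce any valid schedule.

bend in shift 5, mill in shift 4, tap in shift 3, turn in shift 8, route in shift 6, cut in shift 2, finish in shift 7, drill in shift 1

Checking: drill(shift 1) before bend(shift 5); tap(shift 3) before route(shift 6); tap(shift 3) before mill(shift 4); bend(shift 5) before route(shift 6); cut(shift 2) != mill(shift 4); finish(shift 7) != cut(shift 2); turn(shift 8) != cut(shift 2); cut=shift 2 in [shift 2,shift 5]; mill=shift 4 in [shift 3,shift 7]; tap=shift 3 in [shift 2,shift 8]; route=shift 6 in [shift 6,shift 8]; max 1 per shift (cap 1).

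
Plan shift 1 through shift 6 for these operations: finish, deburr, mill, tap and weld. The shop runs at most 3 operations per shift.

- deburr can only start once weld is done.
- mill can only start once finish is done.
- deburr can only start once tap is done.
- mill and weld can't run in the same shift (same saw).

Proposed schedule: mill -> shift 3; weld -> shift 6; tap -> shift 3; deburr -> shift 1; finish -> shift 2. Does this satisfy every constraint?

The shop runs at most 3 operations per shift — holds.
deburr can only start once tap is done — violated.
mill and weld can't run in the same shift (same saw) — holds.
mill can only start once finish is done — holds.
deburr can only start once weld is done — violated.

No — it violates: deburr can only start once weld is done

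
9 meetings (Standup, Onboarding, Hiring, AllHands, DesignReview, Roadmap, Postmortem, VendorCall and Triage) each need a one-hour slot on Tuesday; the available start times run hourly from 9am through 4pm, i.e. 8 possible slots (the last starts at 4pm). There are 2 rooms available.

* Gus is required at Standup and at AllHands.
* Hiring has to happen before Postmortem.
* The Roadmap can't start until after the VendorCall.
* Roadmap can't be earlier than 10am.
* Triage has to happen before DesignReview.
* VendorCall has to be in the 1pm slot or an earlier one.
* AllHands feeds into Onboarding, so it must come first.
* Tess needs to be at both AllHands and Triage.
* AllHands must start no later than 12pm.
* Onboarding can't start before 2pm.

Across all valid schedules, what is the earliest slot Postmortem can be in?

10am

Precedence pushes Postmortem to at least 10am.
Postmortem at 10am is achievable: Postmortem in 10am; Onboarding in 2pm; AllHands in 9am; Standup in 12pm; Roadmap in 11am; VendorCall in 10am; Triage in 11am; Hiring in 9am; DesignReview in 12pm.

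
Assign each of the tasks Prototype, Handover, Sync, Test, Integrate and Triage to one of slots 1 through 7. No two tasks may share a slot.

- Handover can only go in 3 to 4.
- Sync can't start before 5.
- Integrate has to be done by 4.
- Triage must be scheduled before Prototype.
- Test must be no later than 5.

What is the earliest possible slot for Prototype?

2

Precedence pushes Prototype to at least 2.
Prototype at 2 is achievable: Handover -> 3, Integrate -> 4, Triage -> 1, Sync -> 6, Prototype -> 2, Test -> 5.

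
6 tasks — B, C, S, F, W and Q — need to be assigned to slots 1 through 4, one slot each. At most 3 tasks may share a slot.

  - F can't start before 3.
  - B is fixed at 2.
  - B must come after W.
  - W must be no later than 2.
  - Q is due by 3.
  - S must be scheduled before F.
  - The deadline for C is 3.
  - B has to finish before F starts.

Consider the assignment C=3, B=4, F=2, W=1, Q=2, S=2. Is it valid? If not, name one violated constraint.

B must come after W — holds.
B is fixed at 2 — violated.
F can't start before 3 — violated.
The deadline for C is 3 — holds.
W must be no later than 2 — holds.
Q is due by 3 — holds.
B has to finish before F starts — violated.
At most 3 tasks may share a slot — holds.
S must be scheduled before F — violated.

No. B has to finish before F starts is not satisfied.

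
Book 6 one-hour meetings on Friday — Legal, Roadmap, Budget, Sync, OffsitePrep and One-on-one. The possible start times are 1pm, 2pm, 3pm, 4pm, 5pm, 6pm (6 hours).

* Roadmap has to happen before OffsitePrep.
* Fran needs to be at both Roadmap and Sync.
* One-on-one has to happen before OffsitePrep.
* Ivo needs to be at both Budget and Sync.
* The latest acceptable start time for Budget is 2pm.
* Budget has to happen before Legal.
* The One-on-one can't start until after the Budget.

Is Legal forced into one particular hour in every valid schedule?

Legal can be 2pm (e.g. Roadmap in 1pm, OffsitePrep in 3pm, Budget in 1pm, Sync in 2pm, One-on-one in 2pm, Legal in 2pm) or 3pm (e.g. One-on-one=2pm; OffsitePrep=3pm; Legal=3pm; Roadmap=1pm; Budget=1pm; Sync=2pm).

No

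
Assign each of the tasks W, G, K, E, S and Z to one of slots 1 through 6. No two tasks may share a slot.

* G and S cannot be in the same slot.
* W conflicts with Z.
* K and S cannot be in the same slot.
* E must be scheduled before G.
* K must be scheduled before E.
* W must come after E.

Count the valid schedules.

Splitting on W: it can be 3 (6), 4 (14), 5 (20), 6 (20). Listing each branch's schedules as (G, K, E, S, Z):
W=3: (4,1,2,5,6) (4,1,2,6,5) (5,1,2,4,6) (5,1,2,6,4) (6,1,2,4,5) (6,1,2,5,4) — 6.
W=4: (3,1,2,5,6) (3,1,2,6,5) (5,1,2,3,6) (5,1,2,6,3) (5,1,3,2,6) (5,1,3,6,2) (5,2,3,1,6) (5,2,3,6,1) (6,1,2,3,5) (6,1,2,5,3) (6,1,3,2,5) (6,1,3,5,2) (6,2,3,1,5) (6,2,3,5,1) — 14.
W=5: (3,1,2,4,6) (3,1,2,6,4) (4,1,2,3,6) (4,1,2,6,3) (4,1,3,2,6) (4,1,3,6,2) (4,2,3,1,6) (4,2,3,6,1) (6,1,2,3,4) (6,1,2,4,3) (6,1,3,2,4) (6,1,3,4,2) (6,1,4,2,3) (6,1,4,3,2) (6,2,3,1,4) (6,2,3,4,1) (6,2,4,1,3) (6,2,4,3,1) (6,3,4,1,2) (6,3,4,2,1) — 20.
W=6: (3,1,2,4,5) (3,1,2,5,4) (4,1,2,3,5) (4,1,2,5,3) (4,1,3,2,5) (4,1,3,5,2) (4,2,3,1,5) (4,2,3,5,1) (5,1,2,3,4) (5,1,2,4,3) (5,1,3,2,4) (5,1,3,4,2) (5,1,4,2,3) (5,1,4,3,2) (5,2,3,1,4) (5,2,3,4,1) (5,2,4,1,3) (5,2,4,3,1) (5,3,4,1,2) (5,3,4,2,1) — 20.
Summing: 6 + 14 + 20 + 20 = 60.

60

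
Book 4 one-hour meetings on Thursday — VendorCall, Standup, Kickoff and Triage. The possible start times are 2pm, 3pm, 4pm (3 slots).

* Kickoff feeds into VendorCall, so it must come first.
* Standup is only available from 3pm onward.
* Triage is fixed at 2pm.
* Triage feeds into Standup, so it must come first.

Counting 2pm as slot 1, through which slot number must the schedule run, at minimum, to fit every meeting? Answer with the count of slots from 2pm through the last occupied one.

The precedence chain requires at least 2 distinct slots.
2 works (last occupied slot: 3pm): for example VendorCall in 3pm, Kickoff in 2pm, Triage in 2pm, Standup in 3pm.

2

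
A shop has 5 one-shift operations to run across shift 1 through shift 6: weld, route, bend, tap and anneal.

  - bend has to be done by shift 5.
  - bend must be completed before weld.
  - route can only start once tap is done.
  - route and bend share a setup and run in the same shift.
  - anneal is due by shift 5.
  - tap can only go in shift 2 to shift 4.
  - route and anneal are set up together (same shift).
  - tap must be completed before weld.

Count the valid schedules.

10

Splitting on weld: it can be shift 4 (1), shift 5 (3), shift 6 (6). Listing each branch's schedules as (route, bend, tap, anneal) by shift number:
weld=shift 4: (3,3,2,3) — 1.
weld=shift 5: (3,3,2,3) (4,4,2,4) (4,4,3,4) — 3.
weld=shift 6: (3,3,2,3) (4,4,2,4) (4,4,3,4) (5,5,2,5) (5,5,3,5) (5,5,4,5) — 6.
Summing: 1 + 3 + 6 = 10.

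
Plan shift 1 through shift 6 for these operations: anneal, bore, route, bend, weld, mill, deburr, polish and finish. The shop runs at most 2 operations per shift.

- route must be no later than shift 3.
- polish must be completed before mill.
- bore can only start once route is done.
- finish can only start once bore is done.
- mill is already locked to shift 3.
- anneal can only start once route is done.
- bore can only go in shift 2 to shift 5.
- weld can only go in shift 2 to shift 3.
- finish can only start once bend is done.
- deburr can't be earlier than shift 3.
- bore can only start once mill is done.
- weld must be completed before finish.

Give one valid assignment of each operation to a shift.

finish -> shift 5, bore -> shift 4, anneal -> shift 2, deburr -> shift 3, polish -> shift 1, route -> shift 1, weld -> shift 2, mill -> shift 3, bend -> shift 4

Checking: route(shift 1) before bore(shift 4); mill(shift 3) before bore(shift 4); bore(shift 4) before finish(shift 5); polish(shift 1) before mill(shift 3); bend(shift 4) before finish(shift 5); weld(shift 2) before finish(shift 5); route(shift 1) before anneal(shift 2); deburr=shift 3 in [shift 3,shift 6]; mill=shift 3 in [shift 3,shift 3]; route=shift 1 in [shift 1,shift 3]; weld=shift 2 in [shift 2,shift 3]; bore=shift 4 in [shift 2,shift 5]; max 2 per shift (cap 2).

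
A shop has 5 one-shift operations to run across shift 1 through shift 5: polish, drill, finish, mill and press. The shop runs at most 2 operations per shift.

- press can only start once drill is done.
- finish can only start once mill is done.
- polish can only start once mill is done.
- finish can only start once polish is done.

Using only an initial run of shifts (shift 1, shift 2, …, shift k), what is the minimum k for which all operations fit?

3 shifts

The precedence chain requires at least 3 distinct shifts.
With at most 2 per shift and 5 operations, at least 3 shifts are needed.
3 works (last occupied shift: shift 3): for example polish=shift 2, drill=shift 1, finish=shift 3, press=shift 2, mill=shift 1.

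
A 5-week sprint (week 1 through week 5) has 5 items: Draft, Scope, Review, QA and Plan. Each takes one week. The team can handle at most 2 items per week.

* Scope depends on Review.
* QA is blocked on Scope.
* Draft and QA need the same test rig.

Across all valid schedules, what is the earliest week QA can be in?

Precedence pushes QA to at least week 3.
QA at week 3 is achievable: Plan in week 2, QA in week 3, Review in week 1, Scope in week 2, Draft in week 1.

week 3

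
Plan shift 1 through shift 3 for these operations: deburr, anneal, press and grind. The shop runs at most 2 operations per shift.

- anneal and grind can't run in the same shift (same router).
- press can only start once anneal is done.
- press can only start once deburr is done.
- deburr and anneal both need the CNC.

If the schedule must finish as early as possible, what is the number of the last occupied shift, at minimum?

The precedence chain requires at least 2 distinct shifts.
With at most 2 per shift and 4 operations, at least 2 shifts are needed.
Could 2 shifts be enough, i.e. nothing placed later than shift 2? No: press must come after deburr (at shift 1 or later) → {shift 2}; deburr must come before press (at shift 2 or earlier) → {shift 1}; anneal must come before press (at shift 2 or earlier) → {shift 1}; anneal can't share with deburr (shift 1) → nothing is left.
So 2 shifts is not enough.
3 works (last occupied shift: shift 3): for example grind in shift 1; deburr in shift 1; anneal in shift 2; press in shift 3.

shift 3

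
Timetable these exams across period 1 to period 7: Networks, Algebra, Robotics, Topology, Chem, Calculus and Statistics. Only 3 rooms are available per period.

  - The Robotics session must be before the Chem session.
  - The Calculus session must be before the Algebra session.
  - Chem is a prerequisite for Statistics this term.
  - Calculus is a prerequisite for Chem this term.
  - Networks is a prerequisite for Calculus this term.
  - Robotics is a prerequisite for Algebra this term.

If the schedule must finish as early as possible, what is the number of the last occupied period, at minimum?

period 4

The precedence chain requires at least 4 distinct periods.
With at most 3 per period and 7 exams, at least 3 periods are needed.
4 works (last occupied period: period 4): for example Calculus=period 2; Statistics=period 4; Networks=period 1; Robotics=period 1; Chem=period 3; Algebra=period 3; Topology=period 1.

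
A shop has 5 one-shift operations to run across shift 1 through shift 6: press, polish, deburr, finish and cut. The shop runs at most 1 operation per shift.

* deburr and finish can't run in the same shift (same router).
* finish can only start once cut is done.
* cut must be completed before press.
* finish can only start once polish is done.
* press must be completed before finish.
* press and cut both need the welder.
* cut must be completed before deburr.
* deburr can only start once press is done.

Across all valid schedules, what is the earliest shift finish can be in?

shift 4

Precedence pushes finish to at least shift 3.
finish at shift 4 is achievable: finish -> shift 4, polish -> shift 3, deburr -> shift 5, cut -> shift 1, press -> shift 2.
Nothing earlier works — the conflict and capacity constraints rule out every shift before shift 4.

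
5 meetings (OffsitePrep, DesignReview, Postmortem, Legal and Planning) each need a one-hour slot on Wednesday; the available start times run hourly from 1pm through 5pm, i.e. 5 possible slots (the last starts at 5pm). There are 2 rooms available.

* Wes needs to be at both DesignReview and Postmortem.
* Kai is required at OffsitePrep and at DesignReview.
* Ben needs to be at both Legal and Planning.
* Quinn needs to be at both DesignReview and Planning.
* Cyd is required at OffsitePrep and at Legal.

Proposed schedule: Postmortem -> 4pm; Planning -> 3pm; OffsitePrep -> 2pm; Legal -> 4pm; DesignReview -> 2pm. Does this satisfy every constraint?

Kai is required at OffsitePrep and at DesignReview — violated.
There are 2 rooms available — holds.
Ben needs to be at both Legal and Planning — holds.
Quinn needs to be at both DesignReview and Planning — holds.
Cyd is required at OffsitePrep and at Legal — holds.
Wes needs to be at both DesignReview and Postmortem — holds.

No. Kai is required at OffsitePrep and at DesignReview is not satisfied.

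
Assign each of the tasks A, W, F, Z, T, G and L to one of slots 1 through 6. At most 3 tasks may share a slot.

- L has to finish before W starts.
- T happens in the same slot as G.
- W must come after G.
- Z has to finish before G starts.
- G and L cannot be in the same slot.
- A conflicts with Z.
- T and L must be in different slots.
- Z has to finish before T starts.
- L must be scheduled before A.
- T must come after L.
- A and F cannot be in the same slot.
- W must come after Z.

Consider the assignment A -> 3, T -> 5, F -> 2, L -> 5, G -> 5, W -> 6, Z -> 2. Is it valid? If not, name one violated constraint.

No — it violates: L must be scheduled before A

At most 3 tasks may share a slot — holds.
G and L cannot be in the same slot — violated.
T must come after L — violated.
W must come after G — holds.
A conflicts with Z — holds.
W must come after Z — holds.
A and F cannot be in the same slot — holds.
L has to finish before W starts — holds.
T and L must be in different slots — violated.
L must be scheduled before A — violated.
Z has to finish before G starts — holds.
T happens in the same slot as G — holds.
Z has to finish before T starts — holds.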